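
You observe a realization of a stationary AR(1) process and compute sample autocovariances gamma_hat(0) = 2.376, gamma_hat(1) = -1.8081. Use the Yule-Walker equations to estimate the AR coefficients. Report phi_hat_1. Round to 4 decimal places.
\hat\phi_{1} = -0.7610

The Yule-Walker equations for an AR(p) process read, in matrix form,
  Gamma_p phi = r_p,   with   (Gamma_p)_{ij} = gamma(|i - j|),
                       (r_p)_i = gamma(i),   i,j = 1..p.
Substitute the sample gammas (Toeplitz matrix and right-hand side of size 1):
  Gamma_p = [[2.376]]
  r_p     = [-1.8081]
With p = 1 this is the single equation gamma(0) phi_1 = gamma(1):
  phi_hat_1 = gamma(1) / gamma(0) = -1.8081 / 2.376 = -0.7610.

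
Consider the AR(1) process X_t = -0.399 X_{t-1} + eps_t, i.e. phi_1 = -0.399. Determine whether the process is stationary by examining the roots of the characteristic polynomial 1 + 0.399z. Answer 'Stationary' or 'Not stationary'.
\text{Stationary}

The AR(p) characteristic polynomial is P(z) = 1 + 0.399z.
Stationarity requires all roots to lie outside the unit circle, i.e. |z| > 1 for every root.
This is linear in z: 1 + (0.399) z = 0  =>  z = -1/(0.399) = -2.506266,  |z| = 2.506266.
Moduli of all roots: 2.5063.
All moduli strictly greater than 1? Yes.
Verdict: Stationary.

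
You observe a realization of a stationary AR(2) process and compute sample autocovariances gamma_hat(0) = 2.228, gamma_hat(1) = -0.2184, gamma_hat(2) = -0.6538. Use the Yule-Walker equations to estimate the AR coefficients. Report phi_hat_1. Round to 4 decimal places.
\hat\phi_{1} = -0.1280

The Yule-Walker equations for an AR(p) process read, in matrix form,
  Gamma_p phi = r_p,   with   (Gamma_p)_{ij} = gamma(|i - j|),
                       (r_p)_i = gamma(i),   i,j = 1..p.
Substitute the sample gammas (Toeplitz matrix and right-hand side of size 2):
  Gamma_p = [[2.228, -0.2184], [-0.2184, 2.228]]
  r_p     = [-0.2184, -0.6538]
Written out:
  2.228 phi_1 - 0.2184 phi_2 = -0.2184
  -0.2184 phi_1 + 2.228 phi_2 = -0.6538
Solve by Cramer's rule:
  det = gamma(0)^2 - gamma(1)^2 = (2.228)^2 - (-0.2184)^2 = 4.963984 - 0.04769856 = 4.91628544
  phi_hat_1 = [gamma(1) gamma(0) - gamma(1) gamma(2)] / det = [(-0.2184)(2.228) - (-0.2184)(-0.6538)] / 4.91628544 = -0.62938512 / 4.91628544 = -0.128
  phi_hat_2 = [gamma(0) gamma(2) - gamma(1)^2] / det = [(2.228)(-0.6538) - (-0.2184)^2] / 4.91628544 = -1.50436496 / 4.91628544 = -0.306
So phi_hat = [-0.1280, -0.3060].
Therefore phi_hat_1 = -0.1280.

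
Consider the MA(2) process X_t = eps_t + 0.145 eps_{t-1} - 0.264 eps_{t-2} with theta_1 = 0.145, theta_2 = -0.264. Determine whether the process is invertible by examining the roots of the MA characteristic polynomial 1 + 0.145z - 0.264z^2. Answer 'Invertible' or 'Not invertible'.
\text{Invertible}

The MA(q) characteristic polynomial is P(z) = 1 + 0.145z - 0.264z^2.
Invertibility requires all roots to lie outside the unit circle, i.e. |z| > 1 for every root.
Set 1 + (0.145) z + (-0.264) z^2 = 0, i.e. a z^2 + b z + c = 0 with a = -0.264, b = 0.145, c = 1.
Discriminant D = b^2 - 4ac = (0.145)^2 - 4*(-0.264)*1 = 0.021025 - (-1.056) = 1.077025.
D >= 0, so the roots are real: z = (-b +/- sqrt(D)) / (2a) = (-0.145 +/- 1.037798) / (-0.528).
  z_1 = (-0.145 + 1.037798) / (-0.528) = -1.6909,   |z_1| = 1.6909.
  z_2 = (-0.145 - 1.037798) / (-0.528) = 2.2401,   |z_2| = 2.2401.
Moduli of all roots: 1.6909, 2.2401.
All moduli strictly greater than 1? Yes.
Verdict: Invertible.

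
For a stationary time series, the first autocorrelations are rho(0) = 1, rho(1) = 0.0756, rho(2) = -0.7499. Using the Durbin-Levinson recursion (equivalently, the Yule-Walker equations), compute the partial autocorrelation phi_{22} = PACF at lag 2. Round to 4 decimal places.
\phi_{22} = -0.7600

The PACF at lag k is phi_{kk}, the last component of the solution
to the Yule-Walker system G_k phi = r_k where
  (G_k)_{ij} = rho(|i - j|), (r_k)_i = rho(i), i,j = 1..k.
Equivalently, Durbin-Levinson gives phi_{kk} iteratively:
  phi_{11} = rho(1)
  phi_{kk} = [rho(k) - sum_{j=1..k-1} phi_{k-1,j} rho(k-j)]
            / [1 - sum_{j=1..k-1} phi_{k-1,j} rho(j)],
  phi_{k,j} = phi_{k-1,j} - phi_{kk} phi_{k-1,k-j},  j = 1..k-1.
Step k = 1:
  phi_11 = rho(1) = 0.0756.
Step k = 2:
  phi_22 = [rho(2) - phi_11 rho(1)] / [1 - phi_11 rho(1)] = [-0.7499 - (0.0756)(0.0756)] / [1 - (0.0756)(0.0756)]
         = -0.75561536 / 0.99428464 = -0.76.
Therefore phi_{22} = -0.7600.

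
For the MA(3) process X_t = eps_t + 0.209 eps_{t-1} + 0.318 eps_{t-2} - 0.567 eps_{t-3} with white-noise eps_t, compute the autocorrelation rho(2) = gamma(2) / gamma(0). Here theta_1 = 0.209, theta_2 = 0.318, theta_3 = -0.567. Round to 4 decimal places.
\rho(2) = 0.1361

For an MA(q) process with theta_0 = 1, the autocovariance is
  gamma(k) = sigma^2 * sum_{i=0..q-k} theta_i * theta_{i+k},
and rho(k) = gamma(k) / gamma(0). Sigma^2 cancels.
  numerator   = (1)*(0.318) + (0.209)*(-0.567) = 0.199497.
  denominator = (1)^2 + (0.209)^2 + (0.318)^2 + (-0.567)^2 = 1.466294.
  rho(2) = 0.199497 / 1.466294 = 0.1361.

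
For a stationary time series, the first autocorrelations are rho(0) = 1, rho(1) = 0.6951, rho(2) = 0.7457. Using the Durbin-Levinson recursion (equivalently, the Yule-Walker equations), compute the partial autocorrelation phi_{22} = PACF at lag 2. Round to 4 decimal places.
\phi_{22} = 0.5080

The PACF at lag k is phi_{kk}, the last component of the solution
to the Yule-Walker system G_k phi = r_k where
  (G_k)_{ij} = rho(|i - j|), (r_k)_i = rho(i), i,j = 1..k.
Equivalently, Durbin-Levinson gives phi_{kk} iteratively:
  phi_{11} = rho(1)
  phi_{kk} = [rho(k) - sum_{j=1..k-1} phi_{k-1,j} rho(k-j)]
            / [1 - sum_{j=1..k-1} phi_{k-1,j} rho(j)],
  phi_{k,j} = phi_{k-1,j} - phi_{kk} phi_{k-1,k-j},  j = 1..k-1.
Step k = 1:
  phi_11 = rho(1) = 0.6951.
Step k = 2:
  phi_22 = [rho(2) - phi_11 rho(1)] / [1 - phi_11 rho(1)] = [0.7457 - (0.6951)(0.6951)] / [1 - (0.6951)(0.6951)]
         = 0.26253599 / 0.51683599 = 0.508.
Therefore phi_{22} = 0.5080.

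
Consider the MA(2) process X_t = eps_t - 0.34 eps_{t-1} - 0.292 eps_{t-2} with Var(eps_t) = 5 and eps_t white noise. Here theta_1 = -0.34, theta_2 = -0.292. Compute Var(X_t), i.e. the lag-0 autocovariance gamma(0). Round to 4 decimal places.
\gamma(0) = 6.0043

For an MA(q) process X_t = eps_t + sum_i theta_i eps_{t-i} with
Var(eps_t) = sigma^2, the variance is
  gamma(0) = sigma^2 * (1 + sum_i theta_i^2).
  sum_i theta_i^2 = (-0.34)^2 + (-0.292)^2 = 0.1156 + 0.085264 = 0.200864.
  gamma(0) = 5 * (1 + 0.200864) = 5 * 1.200864 = 6.00432, which rounds to 6.0043.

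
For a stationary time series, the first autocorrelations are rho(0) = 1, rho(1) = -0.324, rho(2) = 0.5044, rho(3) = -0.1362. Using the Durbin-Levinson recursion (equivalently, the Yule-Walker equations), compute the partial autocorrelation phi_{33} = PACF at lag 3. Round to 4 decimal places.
\phi_{33} = 0.1380

The PACF at lag k is phi_{kk}, the last component of the solution
to the Yule-Walker system G_k phi = r_k where
  (G_k)_{ij} = rho(|i - j|), (r_k)_i = rho(i), i,j = 1..k.
Equivalently, Durbin-Levinson gives phi_{kk} iteratively:
  phi_{11} = rho(1)
  phi_{kk} = [rho(k) - sum_{j=1..k-1} phi_{k-1,j} rho(k-j)]
            / [1 - sum_{j=1..k-1} phi_{k-1,j} rho(j)],
  phi_{k,j} = phi_{k-1,j} - phi_{kk} phi_{k-1,k-j},  j = 1..k-1.
Step k = 1:
  phi_11 = rho(1) = -0.324.
Step k = 2:
  phi_22 = [rho(2) - phi_11 rho(1)] / [1 - phi_11 rho(1)] = [0.5044 - (-0.324)(-0.324)] / [1 - (-0.324)(-0.324)]
         = 0.399424 / 0.895024 = 0.446272.
  Update: phi_21 = phi_11 - phi_22 phi_11 = -0.324 - (0.446272)(-0.324) = -0.179408.
Step k = 3:
  phi_33 = [rho(3) - phi_21 rho(2) - phi_22 rho(1)] / [1 - phi_21 rho(1) - phi_22 rho(2)]
    numerator   = -0.1362 - (-0.179408)(0.5044) - (0.446272)(-0.324) = 0.09888543
    denominator = 1 - (-0.179408)(-0.324) - (0.446272)(0.5044) = 0.71677232
  phi_33 = 0.09888543 / 0.71677232 = 0.138.
Therefore phi_{33} = 0.1380.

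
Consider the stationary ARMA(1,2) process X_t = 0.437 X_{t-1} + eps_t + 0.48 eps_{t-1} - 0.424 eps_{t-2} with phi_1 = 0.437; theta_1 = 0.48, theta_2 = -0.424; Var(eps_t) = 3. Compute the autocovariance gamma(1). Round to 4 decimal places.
\gamma(1) = 2.6879

Multiply the model equation by X_{t-k} and take expectations. With theta_0 = psi_0 = 1 and psi_j the MA(infinity) weights, this gives
  gamma(k) - sum_i phi_i gamma(k-i) = c_k,
  c_k = sigma^2 * sum_{j=k..q} theta_j psi_{j-k}   (c_k = 0 for k > q),
using gamma(-m) = gamma(m).
psi-weights needed (psi_j = theta_j + sum_i phi_i psi_{j-i}):
  psi_1 = theta_1 + phi_1 = 0.48 + (0.437) = 0.917
  psi_2 = theta_2 + phi_1 psi_1 = -0.424 + (0.437)(0.917) = -0.023271
Right-hand sides:
  c_0 = sigma^2 (1 + theta_1 psi_1 + theta_2 psi_2) = 3 * (1 + (0.48)(0.917) + (-0.424)(-0.023271)) = 3 * 1.450027 = 4.350081
  c_1 = sigma^2 (theta_1 + theta_2 psi_1) = 3 * (0.48 + (-0.424)(0.917)) = 0.273576
  c_2 = sigma^2 theta_2 = 3 * (-0.424) = -1.272
Equations for k = 0 and k = 1 (AR order 1):
  gamma(0) = phi_1 gamma(1) + c_0
  gamma(1) = phi_1 gamma(0) + c_1
Substituting the second into the first: gamma(0) (1 - phi_1^2) = c_0 + phi_1 c_1, so
  gamma(0) = (c_0 + phi_1 c_1) / (1 - phi_1^2) = (4.350081 + (0.437)(0.273576)) / (1 - (0.437)^2) = 4.469633 / 0.809031 = 5.524675.
  gamma(1) = phi_1 gamma(0) + c_1 = (0.437)(5.524675) + (0.273576) = 2.687859.
Therefore gamma(1) = 2.6879 (to 4 decimal places).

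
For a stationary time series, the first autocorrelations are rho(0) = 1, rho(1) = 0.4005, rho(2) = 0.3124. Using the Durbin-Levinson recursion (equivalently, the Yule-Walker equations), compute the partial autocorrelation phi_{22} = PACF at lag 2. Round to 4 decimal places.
\phi_{22} = 0.1810

The PACF at lag k is phi_{kk}, the last component of the solution
to the Yule-Walker system G_k phi = r_k where
  (G_k)_{ij} = rho(|i - j|), (r_k)_i = rho(i), i,j = 1..k.
Equivalently, Durbin-Levinson gives phi_{kk} iteratively:
  phi_{11} = rho(1)
  phi_{kk} = [rho(k) - sum_{j=1..k-1} phi_{k-1,j} rho(k-j)]
            / [1 - sum_{j=1..k-1} phi_{k-1,j} rho(j)],
  phi_{k,j} = phi_{k-1,j} - phi_{kk} phi_{k-1,k-j},  j = 1..k-1.
Step k = 1:
  phi_11 = rho(1) = 0.4005.
Step k = 2:
  phi_22 = [rho(2) - phi_11 rho(1)] / [1 - phi_11 rho(1)] = [0.3124 - (0.4005)(0.4005)] / [1 - (0.4005)(0.4005)]
         = 0.15199975 / 0.83959975 = 0.181.
Therefore phi_{22} = 0.1810.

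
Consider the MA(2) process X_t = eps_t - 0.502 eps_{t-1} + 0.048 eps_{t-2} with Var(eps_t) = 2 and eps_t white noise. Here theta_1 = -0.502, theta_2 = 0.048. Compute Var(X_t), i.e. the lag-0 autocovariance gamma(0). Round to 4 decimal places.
\gamma(0) = 2.5086

For an MA(q) process X_t = eps_t + sum_i theta_i eps_{t-i} with
Var(eps_t) = sigma^2, the variance is
  gamma(0) = sigma^2 * (1 + sum_i theta_i^2).
  sum_i theta_i^2 = (-0.502)^2 + (0.048)^2 = 0.252004 + 0.002304 = 0.254308.
  gamma(0) = 2 * (1 + 0.254308) = 2 * 1.254308 = 2.508616, which rounds to 2.5086.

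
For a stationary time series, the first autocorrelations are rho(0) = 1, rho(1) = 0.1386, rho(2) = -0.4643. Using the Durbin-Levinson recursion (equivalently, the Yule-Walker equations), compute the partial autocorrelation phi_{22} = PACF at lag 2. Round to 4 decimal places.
\phi_{22} = -0.4930

The PACF at lag k is phi_{kk}, the last component of the solution
to the Yule-Walker system G_k phi = r_k where
  (G_k)_{ij} = rho(|i - j|), (r_k)_i = rho(i), i,j = 1..k.
Equivalently, Durbin-Levinson gives phi_{kk} iteratively:
  phi_{11} = rho(1)
  phi_{kk} = [rho(k) - sum_{j=1..k-1} phi_{k-1,j} rho(k-j)]
            / [1 - sum_{j=1..k-1} phi_{k-1,j} rho(j)],
  phi_{k,j} = phi_{k-1,j} - phi_{kk} phi_{k-1,k-j},  j = 1..k-1.
Step k = 1:
  phi_11 = rho(1) = 0.1386.
Step k = 2:
  phi_22 = [rho(2) - phi_11 rho(1)] / [1 - phi_11 rho(1)] = [-0.4643 - (0.1386)(0.1386)] / [1 - (0.1386)(0.1386)]
         = -0.48350996 / 0.98079004 = -0.493.
Therefore phi_{22} = -0.4930.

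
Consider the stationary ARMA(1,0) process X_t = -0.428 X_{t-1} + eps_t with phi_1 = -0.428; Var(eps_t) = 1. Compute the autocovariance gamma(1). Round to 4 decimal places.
\gamma(1) = -0.5240

Multiply the model equation by X_{t-k} and take expectations. With theta_0 = psi_0 = 1 and psi_j the MA(infinity) weights, this gives
  gamma(k) - sum_i phi_i gamma(k-i) = c_k,
  c_k = sigma^2 * sum_{j=k..q} theta_j psi_{j-k}   (c_k = 0 for k > q),
using gamma(-m) = gamma(m).
Pure AR (q = 0): c_0 = sigma^2 = 1, c_k = 0 for k >= 1.
Equations for k = 0 and k = 1 (AR order 1):
  gamma(0) = phi_1 gamma(1) + c_0
  gamma(1) = phi_1 gamma(0) + c_1
Substituting the second into the first: gamma(0) (1 - phi_1^2) = c_0 + phi_1 c_1, so
  gamma(0) = c_0 / (1 - phi_1^2) = 1 / (1 - (-0.428)^2) = 1 / 0.816816 = 1.224266.
  gamma(1) = phi_1 gamma(0) = (-0.428)(1.224266) = -0.523986.
Therefore gamma(1) = -0.5240 (to 4 decimal places).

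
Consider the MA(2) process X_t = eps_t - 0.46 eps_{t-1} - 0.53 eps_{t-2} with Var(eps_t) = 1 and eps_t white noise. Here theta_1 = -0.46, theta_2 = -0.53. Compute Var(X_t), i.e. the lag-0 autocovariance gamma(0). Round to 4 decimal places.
\gamma(0) = 1.4925

For an MA(q) process X_t = eps_t + sum_i theta_i eps_{t-i} with
Var(eps_t) = sigma^2, the variance is
  gamma(0) = sigma^2 * (1 + sum_i theta_i^2).
  sum_i theta_i^2 = (-0.46)^2 + (-0.53)^2 = 0.2116 + 0.2809 = 0.4925.
  gamma(0) = 1 * (1 + 0.4925) = 1 * 1.4925 = 1.4925.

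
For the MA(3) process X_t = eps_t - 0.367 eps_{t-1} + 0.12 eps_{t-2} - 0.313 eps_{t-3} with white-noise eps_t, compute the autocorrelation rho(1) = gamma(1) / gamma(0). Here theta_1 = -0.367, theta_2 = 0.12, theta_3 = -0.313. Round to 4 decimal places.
\rho(1) = -0.3597

For an MA(q) process with theta_0 = 1, the autocovariance is
  gamma(k) = sigma^2 * sum_{i=0..q-k} theta_i * theta_{i+k},
and rho(k) = gamma(k) / gamma(0). Sigma^2 cancels.
  numerator   = (1)*(-0.367) + (-0.367)*(0.12) + (0.12)*(-0.313) = -0.4486.
  denominator = (1)^2 + (-0.367)^2 + (0.12)^2 + (-0.313)^2 = 1.247058.
  rho(1) = -0.4486 / 1.247058 = -0.3597.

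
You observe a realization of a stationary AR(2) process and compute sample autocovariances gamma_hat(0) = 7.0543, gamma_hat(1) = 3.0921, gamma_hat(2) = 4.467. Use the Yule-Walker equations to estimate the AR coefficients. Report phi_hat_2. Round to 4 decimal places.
\hat\phi_{2} = 0.5460

The Yule-Walker equations for an AR(p) process read, in matrix form,
  Gamma_p phi = r_p,   with   (Gamma_p)_{ij} = gamma(|i - j|),
                       (r_p)_i = gamma(i),   i,j = 1..p.
Substitute the sample gammas (Toeplitz matrix and right-hand side of size 2):
  Gamma_p = [[7.0543, 3.0921], [3.0921, 7.0543]]
  r_p     = [3.0921, 4.467]
Written out:
  7.0543 phi_1 + 3.0921 phi_2 = 3.0921
  3.0921 phi_1 + 7.0543 phi_2 = 4.467
Solve by Cramer's rule:
  det = gamma(0)^2 - gamma(1)^2 = (7.0543)^2 - (3.0921)^2 = 49.76314849 - 9.56108241 = 40.20206608
  phi_hat_1 = [gamma(1) gamma(0) - gamma(1) gamma(2)] / det = [(3.0921)(7.0543) - (3.0921)(4.467)] / 40.20206608 = 8.00019033 / 40.20206608 = 0.199
  phi_hat_2 = [gamma(0) gamma(2) - gamma(1)^2] / det = [(7.0543)(4.467) - (3.0921)^2] / 40.20206608 = 21.95047569 / 40.20206608 = 0.546
So phi_hat = [0.1990, 0.5460].
Therefore phi_hat_2 = 0.5460.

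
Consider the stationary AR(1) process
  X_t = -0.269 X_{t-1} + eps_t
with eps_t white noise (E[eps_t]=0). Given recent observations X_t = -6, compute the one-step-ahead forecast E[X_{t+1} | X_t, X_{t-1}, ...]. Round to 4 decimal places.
E[X_{t+1} \mid \mathcal F_t] = 1.6140

For an AR(p) model X_t = c + sum_i phi_i X_{t-i} + eps_t, the
one-step-ahead conditional mean is
  E[X_{t+1} | X_t, ...] = c + sum_i phi_i X_{t+1-i}.
Substitute known values:
  E[X_{t+1} | ...] = (-0.269) * (-6)
                   = 1.6140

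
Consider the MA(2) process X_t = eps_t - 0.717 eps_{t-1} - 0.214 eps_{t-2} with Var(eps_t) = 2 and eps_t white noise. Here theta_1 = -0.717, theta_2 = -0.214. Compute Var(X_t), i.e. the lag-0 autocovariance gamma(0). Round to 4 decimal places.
\gamma(0) = 3.1198

For an MA(q) process X_t = eps_t + sum_i theta_i eps_{t-i} with
Var(eps_t) = sigma^2, the variance is
  gamma(0) = sigma^2 * (1 + sum_i theta_i^2).
  sum_i theta_i^2 = (-0.717)^2 + (-0.214)^2 = 0.514089 + 0.045796 = 0.559885.
  gamma(0) = 2 * (1 + 0.559885) = 2 * 1.559885 = 3.11977, which rounds to 3.1198.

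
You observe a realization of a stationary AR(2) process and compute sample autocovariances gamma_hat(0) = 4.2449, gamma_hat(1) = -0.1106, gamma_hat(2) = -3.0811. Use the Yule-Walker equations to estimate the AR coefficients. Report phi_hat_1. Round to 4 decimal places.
\hat\phi_{1} = -0.0450

The Yule-Walker equations for an AR(p) process read, in matrix form,
  Gamma_p phi = r_p,   with   (Gamma_p)_{ij} = gamma(|i - j|),
                       (r_p)_i = gamma(i),   i,j = 1..p.
Substitute the sample gammas (Toeplitz matrix and right-hand side of size 2):
  Gamma_p = [[4.2449, -0.1106], [-0.1106, 4.2449]]
  r_p     = [-0.1106, -3.0811]
Written out:
  4.2449 phi_1 - 0.1106 phi_2 = -0.1106
  -0.1106 phi_1 + 4.2449 phi_2 = -3.0811
Solve by Cramer's rule:
  det = gamma(0)^2 - gamma(1)^2 = (4.2449)^2 - (-0.1106)^2 = 18.01917601 - 0.01223236 = 18.00694365
  phi_hat_1 = [gamma(1) gamma(0) - gamma(1) gamma(2)] / det = [(-0.1106)(4.2449) - (-0.1106)(-3.0811)] / 18.00694365 = -0.8102556 / 18.00694365 = -0.045
  phi_hat_2 = [gamma(0) gamma(2) - gamma(1)^2] / det = [(4.2449)(-3.0811) - (-0.1106)^2] / 18.00694365 = -13.09119375 / 18.00694365 = -0.727
So phi_hat = [-0.0450, -0.7270].
Therefore phi_hat_1 = -0.0450.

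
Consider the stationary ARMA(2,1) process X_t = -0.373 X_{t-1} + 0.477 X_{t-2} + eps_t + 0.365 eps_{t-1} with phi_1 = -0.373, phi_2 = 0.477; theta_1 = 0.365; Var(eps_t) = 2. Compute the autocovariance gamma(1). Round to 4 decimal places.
\gamma(1) = -0.9063

Multiply the model equation by X_{t-k} and take expectations. With theta_0 = psi_0 = 1 and psi_j the MA(infinity) weights, this gives
  gamma(k) - sum_i phi_i gamma(k-i) = c_k,
  c_k = sigma^2 * sum_{j=k..q} theta_j psi_{j-k}   (c_k = 0 for k > q),
using gamma(-m) = gamma(m).
psi-weights needed (psi_j = theta_j + sum_i phi_i psi_{j-i}):
  psi_1 = theta_1 + phi_1 = 0.365 + (-0.373) = -0.008
Right-hand sides:
  c_0 = sigma^2 (1 + theta_1 psi_1) = 2 * (1 + (0.365)(-0.008)) = 2 * 0.99708 = 1.99416
  c_1 = sigma^2 theta_1 = 2 * (0.365) = 0.73
  c_2 = 0
Equations for k = 0, 1, 2 (AR order 2, c_2 = 0):
  (E0) gamma(0) = phi_1 gamma(1) + phi_2 gamma(2) + c_0
  (E1) gamma(1) = phi_1 gamma(0) + phi_2 gamma(1) + c_1
  (E2) gamma(2) = phi_1 gamma(1) + phi_2 gamma(0)
From (E1): gamma(1) = A gamma(0) + B with
  A = phi_1 / (1 - phi_2) = -0.373 / 0.523 = -0.713193,   B = c_1 / (1 - phi_2) = 0.73 / 0.523 = 1.395793.
Insert (E2) into (E0): gamma(0) (1 - phi_2^2) = phi_1 (1 + phi_2) gamma(1) + c_0.
  phi_1 (1 + phi_2) = (-0.373)(1.477) = -0.550921,   1 - phi_2^2 = 0.772471.
Replace gamma(1) by A gamma(0) + B and collect gamma(0):
  gamma(0) [0.772471 - (-0.550921)(-0.713193)] = (-0.550921)(1.395793) + 1.99416
  gamma(0) * 0.379558 = 1.225188
  gamma(0) = 1.225188 / 0.379558 = 3.227934.
  gamma(1) = A gamma(0) + B = (-0.713193)(3.227934) + (1.395793) = -0.906347.
Therefore gamma(1) = -0.9063 (to 4 decimal places).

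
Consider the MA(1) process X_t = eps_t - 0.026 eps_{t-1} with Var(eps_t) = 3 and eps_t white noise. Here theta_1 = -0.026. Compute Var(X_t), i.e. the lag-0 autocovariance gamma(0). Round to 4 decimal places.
\gamma(0) = 3.0020

For an MA(q) process X_t = eps_t + sum_i theta_i eps_{t-i} with
Var(eps_t) = sigma^2, the variance is
  gamma(0) = sigma^2 * (1 + sum_i theta_i^2).
  sum_i theta_i^2 = (-0.026)^2 = 0.000676.
  gamma(0) = 3 * (1 + 0.000676) = 3 * 1.000676 = 3.002028, which rounds to 3.0020.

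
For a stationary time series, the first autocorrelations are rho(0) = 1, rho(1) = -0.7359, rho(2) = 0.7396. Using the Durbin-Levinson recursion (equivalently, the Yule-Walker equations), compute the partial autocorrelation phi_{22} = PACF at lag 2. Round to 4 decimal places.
\phi_{22} = 0.4320

The PACF at lag k is phi_{kk}, the last component of the solution
to the Yule-Walker system G_k phi = r_k where
  (G_k)_{ij} = rho(|i - j|), (r_k)_i = rho(i), i,j = 1..k.
Equivalently, Durbin-Levinson gives phi_{kk} iteratively:
  phi_{11} = rho(1)
  phi_{kk} = [rho(k) - sum_{j=1..k-1} phi_{k-1,j} rho(k-j)]
            / [1 - sum_{j=1..k-1} phi_{k-1,j} rho(j)],
  phi_{k,j} = phi_{k-1,j} - phi_{kk} phi_{k-1,k-j},  j = 1..k-1.
Step k = 1:
  phi_11 = rho(1) = -0.7359.
Step k = 2:
  phi_22 = [rho(2) - phi_11 rho(1)] / [1 - phi_11 rho(1)] = [0.7396 - (-0.7359)(-0.7359)] / [1 - (-0.7359)(-0.7359)]
         = 0.19805119 / 0.45845119 = 0.432.
Therefore phi_{22} = 0.4320.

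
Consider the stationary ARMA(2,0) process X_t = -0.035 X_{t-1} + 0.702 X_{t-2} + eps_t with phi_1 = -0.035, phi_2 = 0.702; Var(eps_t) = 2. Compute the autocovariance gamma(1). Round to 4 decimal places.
\gamma(1) = -0.4696

Multiply the model equation by X_{t-k} and take expectations. With theta_0 = psi_0 = 1 and psi_j the MA(infinity) weights, this gives
  gamma(k) - sum_i phi_i gamma(k-i) = c_k,
  c_k = sigma^2 * sum_{j=k..q} theta_j psi_{j-k}   (c_k = 0 for k > q),
using gamma(-m) = gamma(m).
Pure AR (q = 0): c_0 = sigma^2 = 2, c_k = 0 for k >= 1.
Equations for k = 0, 1, 2 (AR order 2, c_2 = 0):
  (E0) gamma(0) = phi_1 gamma(1) + phi_2 gamma(2) + c_0
  (E1) gamma(1) = phi_1 gamma(0) + phi_2 gamma(1) + c_1
  (E2) gamma(2) = phi_1 gamma(1) + phi_2 gamma(0)
From (E1): gamma(1) = A gamma(0) + B with
  A = phi_1 / (1 - phi_2) = -0.035 / 0.298 = -0.11745,   B = c_1 / (1 - phi_2) = 0 / 0.298 = 0.
Insert (E2) into (E0): gamma(0) (1 - phi_2^2) = phi_1 (1 + phi_2) gamma(1) + c_0.
  phi_1 (1 + phi_2) = (-0.035)(1.702) = -0.05957,   1 - phi_2^2 = 0.507196.
Replace gamma(1) by A gamma(0) + B and collect gamma(0):
  gamma(0) [0.507196 - (-0.05957)(-0.11745)] = c_0 = 2
  gamma(0) * 0.5002 = 2
  gamma(0) = 2 / 0.5002 = 3.998404.
  gamma(1) = A gamma(0) = (-0.11745)(3.998404) = -0.469611.
Therefore gamma(1) = -0.4696 (to 4 decimal places).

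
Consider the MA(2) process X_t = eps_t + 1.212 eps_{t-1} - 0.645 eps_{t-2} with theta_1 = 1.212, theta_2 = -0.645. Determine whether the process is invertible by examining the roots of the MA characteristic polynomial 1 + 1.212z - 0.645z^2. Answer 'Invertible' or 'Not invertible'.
\text{Not invertible}

The MA(q) characteristic polynomial is P(z) = 1 + 1.212z - 0.645z^2.
Invertibility requires all roots to lie outside the unit circle, i.e. |z| > 1 for every root.
Set 1 + (1.212) z + (-0.645) z^2 = 0, i.e. a z^2 + b z + c = 0 with a = -0.645, b = 1.212, c = 1.
Discriminant D = b^2 - 4ac = (1.212)^2 - 4*(-0.645)*1 = 1.468944 - (-2.58) = 4.048944.
D >= 0, so the roots are real: z = (-b +/- sqrt(D)) / (2a) = (-1.212 +/- 2.012199) / (-1.29).
  z_1 = (-1.212 + 2.012199) / (-1.29) = -0.6203,   |z_1| = 0.6203.
  z_2 = (-1.212 - 2.012199) / (-1.29) = 2.4994,   |z_2| = 2.4994.
Moduli of all roots: 0.6203, 2.4994.
All moduli strictly greater than 1? No.
Verdict: Not invertible.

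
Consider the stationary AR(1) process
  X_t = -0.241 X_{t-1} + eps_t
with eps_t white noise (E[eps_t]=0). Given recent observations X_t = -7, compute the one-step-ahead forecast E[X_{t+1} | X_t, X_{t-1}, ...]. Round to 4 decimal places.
E[X_{t+1} \mid \mathcal F_t] = 1.6870

For an AR(p) model X_t = c + sum_i phi_i X_{t-i} + eps_t, the
one-step-ahead conditional mean is
  E[X_{t+1} | X_t, ...] = c + sum_i phi_i X_{t+1-i}.
Substitute known values:
  E[X_{t+1} | ...] = (-0.241) * (-7)
                   = 1.6870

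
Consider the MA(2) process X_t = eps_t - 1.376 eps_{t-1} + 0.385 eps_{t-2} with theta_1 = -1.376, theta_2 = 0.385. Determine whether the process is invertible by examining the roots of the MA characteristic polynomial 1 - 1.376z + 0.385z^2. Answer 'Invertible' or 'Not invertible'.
\text{Invertible}

The MA(q) characteristic polynomial is P(z) = 1 - 1.376z + 0.385z^2.
Invertibility requires all roots to lie outside the unit circle, i.e. |z| > 1 for every root.
Set 1 + (-1.376) z + (0.385) z^2 = 0, i.e. a z^2 + b z + c = 0 with a = 0.385, b = -1.376, c = 1.
Discriminant D = b^2 - 4ac = (-1.376)^2 - 4*(0.385)*1 = 1.893376 - (1.54) = 0.353376.
D >= 0, so the roots are real: z = (-b +/- sqrt(D)) / (2a) = (1.376 +/- 0.594454) / (0.77).
  z_1 = (1.376 + 0.594454) / (0.77) = 2.559,   |z_1| = 2.559.
  z_2 = (1.376 - 0.594454) / (0.77) = 1.015,   |z_2| = 1.015.
Moduli of all roots: 2.5590, 1.0150.
All moduli strictly greater than 1? Yes.
Verdict: Invertible.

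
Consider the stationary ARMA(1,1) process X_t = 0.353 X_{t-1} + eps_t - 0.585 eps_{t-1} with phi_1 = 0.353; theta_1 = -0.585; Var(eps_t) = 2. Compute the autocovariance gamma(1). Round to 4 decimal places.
\gamma(1) = -0.4206

Multiply the model equation by X_{t-k} and take expectations. With theta_0 = psi_0 = 1 and psi_j the MA(infinity) weights, this gives
  gamma(k) - sum_i phi_i gamma(k-i) = c_k,
  c_k = sigma^2 * sum_{j=k..q} theta_j psi_{j-k}   (c_k = 0 for k > q),
using gamma(-m) = gamma(m).
psi-weights needed (psi_j = theta_j + sum_i phi_i psi_{j-i}):
  psi_1 = theta_1 + phi_1 = -0.585 + (0.353) = -0.232
Right-hand sides:
  c_0 = sigma^2 (1 + theta_1 psi_1) = 2 * (1 + (-0.585)(-0.232)) = 2 * 1.13572 = 2.27144
  c_1 = sigma^2 theta_1 = 2 * (-0.585) = -1.17
  c_2 = 0
Equations for k = 0 and k = 1 (AR order 1):
  gamma(0) = phi_1 gamma(1) + c_0
  gamma(1) = phi_1 gamma(0) + c_1
Substituting the second into the first: gamma(0) (1 - phi_1^2) = c_0 + phi_1 c_1, so
  gamma(0) = (c_0 + phi_1 c_1) / (1 - phi_1^2) = (2.27144 + (0.353)(-1.17)) / (1 - (0.353)^2) = 1.85843 / 0.875391 = 2.122971.
  gamma(1) = phi_1 gamma(0) + c_1 = (0.353)(2.122971) + (-1.17) = -0.420591.
Therefore gamma(1) = -0.4206 (to 4 decimal places).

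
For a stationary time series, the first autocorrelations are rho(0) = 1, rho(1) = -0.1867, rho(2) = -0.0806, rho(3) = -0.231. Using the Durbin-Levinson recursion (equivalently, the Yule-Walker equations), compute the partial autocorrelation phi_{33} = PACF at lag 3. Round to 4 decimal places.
\phi_{33} = -0.2840

The PACF at lag k is phi_{kk}, the last component of the solution
to the Yule-Walker system G_k phi = r_k where
  (G_k)_{ij} = rho(|i - j|), (r_k)_i = rho(i), i,j = 1..k.
Equivalently, Durbin-Levinson gives phi_{kk} iteratively:
  phi_{11} = rho(1)
  phi_{kk} = [rho(k) - sum_{j=1..k-1} phi_{k-1,j} rho(k-j)]
            / [1 - sum_{j=1..k-1} phi_{k-1,j} rho(j)],
  phi_{k,j} = phi_{k-1,j} - phi_{kk} phi_{k-1,k-j},  j = 1..k-1.
Step k = 1:
  phi_11 = rho(1) = -0.1867.
Step k = 2:
  phi_22 = [rho(2) - phi_11 rho(1)] / [1 - phi_11 rho(1)] = [-0.0806 - (-0.1867)(-0.1867)] / [1 - (-0.1867)(-0.1867)]
         = -0.11545689 / 0.96514311 = -0.119627.
  Update: phi_21 = phi_11 - phi_22 phi_11 = -0.1867 - (-0.119627)(-0.1867) = -0.209034.
Step k = 3:
  phi_33 = [rho(3) - phi_21 rho(2) - phi_22 rho(1)] / [1 - phi_21 rho(1) - phi_22 rho(2)]
    numerator   = -0.231 - (-0.209034)(-0.0806) - (-0.119627)(-0.1867) = -0.27018247
    denominator = 1 - (-0.209034)(-0.1867) - (-0.119627)(-0.0806) = 0.95133138
  phi_33 = -0.27018247 / 0.95133138 = -0.284.
Therefore phi_{33} = -0.2840.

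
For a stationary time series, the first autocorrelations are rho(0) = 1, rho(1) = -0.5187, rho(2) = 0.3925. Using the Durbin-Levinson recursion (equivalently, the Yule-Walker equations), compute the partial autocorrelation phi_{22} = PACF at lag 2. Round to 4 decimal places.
\phi_{22} = 0.1689

The PACF at lag k is phi_{kk}, the last component of the solution
to the Yule-Walker system G_k phi = r_k where
  (G_k)_{ij} = rho(|i - j|), (r_k)_i = rho(i), i,j = 1..k.
Equivalently, Durbin-Levinson gives phi_{kk} iteratively:
  phi_{11} = rho(1)
  phi_{kk} = [rho(k) - sum_{j=1..k-1} phi_{k-1,j} rho(k-j)]
            / [1 - sum_{j=1..k-1} phi_{k-1,j} rho(j)],
  phi_{k,j} = phi_{k-1,j} - phi_{kk} phi_{k-1,k-j},  j = 1..k-1.
Step k = 1:
  phi_11 = rho(1) = -0.5187.
Step k = 2:
  phi_22 = [rho(2) - phi_11 rho(1)] / [1 - phi_11 rho(1)] = [0.3925 - (-0.5187)(-0.5187)] / [1 - (-0.5187)(-0.5187)]
         = 0.12345031 / 0.73095031 = 0.1689.
Therefore phi_{22} = 0.1689.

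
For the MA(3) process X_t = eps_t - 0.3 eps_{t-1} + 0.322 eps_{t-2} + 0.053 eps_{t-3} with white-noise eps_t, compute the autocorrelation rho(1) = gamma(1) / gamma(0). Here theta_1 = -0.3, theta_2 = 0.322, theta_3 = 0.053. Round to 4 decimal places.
\rho(1) = -0.3172

For an MA(q) process with theta_0 = 1, the autocovariance is
  gamma(k) = sigma^2 * sum_{i=0..q-k} theta_i * theta_{i+k},
and rho(k) = gamma(k) / gamma(0). Sigma^2 cancels.
  numerator   = (1)*(-0.3) + (-0.3)*(0.322) + (0.322)*(0.053) = -0.379534.
  denominator = (1)^2 + (-0.3)^2 + (0.322)^2 + (0.053)^2 = 1.196493.
  rho(1) = -0.379534 / 1.196493 = -0.3172.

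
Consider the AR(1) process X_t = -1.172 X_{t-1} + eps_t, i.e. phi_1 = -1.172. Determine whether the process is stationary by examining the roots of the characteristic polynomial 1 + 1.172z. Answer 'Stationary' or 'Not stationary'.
\text{Not stationary}

The AR(p) characteristic polynomial is P(z) = 1 + 1.172z.
Stationarity requires all roots to lie outside the unit circle, i.e. |z| > 1 for every root.
This is linear in z: 1 + (1.172) z = 0  =>  z = -1/(1.172) = -0.853242,  |z| = 0.853242.
Moduli of all roots: 0.8532.
All moduli strictly greater than 1? No.
Verdict: Not stationary.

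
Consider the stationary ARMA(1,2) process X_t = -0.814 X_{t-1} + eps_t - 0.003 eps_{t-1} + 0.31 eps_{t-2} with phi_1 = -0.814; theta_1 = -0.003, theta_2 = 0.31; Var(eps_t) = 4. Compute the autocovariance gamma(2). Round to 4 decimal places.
\gamma(2) = 13.9619

Multiply the model equation by X_{t-k} and take expectations. With theta_0 = psi_0 = 1 and psi_j the MA(infinity) weights, this gives
  gamma(k) - sum_i phi_i gamma(k-i) = c_k,
  c_k = sigma^2 * sum_{j=k..q} theta_j psi_{j-k}   (c_k = 0 for k > q),
using gamma(-m) = gamma(m).
psi-weights needed (psi_j = theta_j + sum_i phi_i psi_{j-i}):
  psi_1 = theta_1 + phi_1 = -0.003 + (-0.814) = -0.817
  psi_2 = theta_2 + phi_1 psi_1 = 0.31 + (-0.814)(-0.817) = 0.975038
Right-hand sides:
  c_0 = sigma^2 (1 + theta_1 psi_1 + theta_2 psi_2) = 4 * (1 + (-0.003)(-0.817) + (0.31)(0.975038)) = 4 * 1.304713 = 5.218851
  c_1 = sigma^2 (theta_1 + theta_2 psi_1) = 4 * (-0.003 + (0.31)(-0.817)) = -1.02508
  c_2 = sigma^2 theta_2 = 4 * (0.31) = 1.24
Equations for k = 0 and k = 1 (AR order 1):
  gamma(0) = phi_1 gamma(1) + c_0
  gamma(1) = phi_1 gamma(0) + c_1
Substituting the second into the first: gamma(0) (1 - phi_1^2) = c_0 + phi_1 c_1, so
  gamma(0) = (c_0 + phi_1 c_1) / (1 - phi_1^2) = (5.218851 + (-0.814)(-1.02508)) / (1 - (-0.814)^2) = 6.053266 / 0.337404 = 17.940707.
  gamma(1) = phi_1 gamma(0) + c_1 = (-0.814)(17.940707) + (-1.02508) = -15.628815.
For k = 2: gamma(2) = phi_1 gamma(1) + c_2
  = (-0.814)(-15.628815) + (1.24) = 13.961856.
Therefore gamma(2) = 13.9619 (to 4 decimal places).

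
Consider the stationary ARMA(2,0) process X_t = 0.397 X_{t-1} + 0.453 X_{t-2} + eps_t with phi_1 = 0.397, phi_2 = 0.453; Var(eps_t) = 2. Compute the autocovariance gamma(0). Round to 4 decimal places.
\gamma(0) = 5.3173

Multiply the model equation by X_{t-k} and take expectations. With theta_0 = psi_0 = 1 and psi_j the MA(infinity) weights, this gives
  gamma(k) - sum_i phi_i gamma(k-i) = c_k,
  c_k = sigma^2 * sum_{j=k..q} theta_j psi_{j-k}   (c_k = 0 for k > q),
using gamma(-m) = gamma(m).
Pure AR (q = 0): c_0 = sigma^2 = 2, c_k = 0 for k >= 1.
Equations for k = 0, 1, 2 (AR order 2, c_2 = 0):
  (E0) gamma(0) = phi_1 gamma(1) + phi_2 gamma(2) + c_0
  (E1) gamma(1) = phi_1 gamma(0) + phi_2 gamma(1) + c_1
  (E2) gamma(2) = phi_1 gamma(1) + phi_2 gamma(0)
From (E1): gamma(1) = A gamma(0) + B with
  A = phi_1 / (1 - phi_2) = 0.397 / 0.547 = 0.725777,   B = c_1 / (1 - phi_2) = 0 / 0.547 = 0.
Insert (E2) into (E0): gamma(0) (1 - phi_2^2) = phi_1 (1 + phi_2) gamma(1) + c_0.
  phi_1 (1 + phi_2) = (0.397)(1.453) = 0.576841,   1 - phi_2^2 = 0.794791.
Replace gamma(1) by A gamma(0) + B and collect gamma(0):
  gamma(0) [0.794791 - (0.576841)(0.725777)] = c_0 = 2
  gamma(0) * 0.376133 = 2
  gamma(0) = 2 / 0.376133 = 5.317267.
Therefore gamma(0) = 5.3173 (to 4 decimal places).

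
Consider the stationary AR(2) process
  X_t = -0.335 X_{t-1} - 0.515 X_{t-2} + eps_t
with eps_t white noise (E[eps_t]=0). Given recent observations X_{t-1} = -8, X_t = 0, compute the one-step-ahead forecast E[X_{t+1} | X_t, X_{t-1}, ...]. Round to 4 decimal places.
E[X_{t+1} \mid \mathcal F_t] = 4.1200

For an AR(p) model X_t = c + sum_i phi_i X_{t-i} + eps_t, the
one-step-ahead conditional mean is
  E[X_{t+1} | X_t, ...] = c + sum_i phi_i X_{t+1-i}.
Substitute known values:
  E[X_{t+1} | ...] = (-0.335) * (0) + (-0.515) * (-8)
                   = 4.1200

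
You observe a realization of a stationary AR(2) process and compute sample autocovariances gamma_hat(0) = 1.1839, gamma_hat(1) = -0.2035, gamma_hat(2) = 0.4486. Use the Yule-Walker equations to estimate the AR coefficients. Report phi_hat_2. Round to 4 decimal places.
\hat\phi_{2} = 0.3600

The Yule-Walker equations for an AR(p) process read, in matrix form,
  Gamma_p phi = r_p,   with   (Gamma_p)_{ij} = gamma(|i - j|),
                       (r_p)_i = gamma(i),   i,j = 1..p.
Substitute the sample gammas (Toeplitz matrix and right-hand side of size 2):
  Gamma_p = [[1.1839, -0.2035], [-0.2035, 1.1839]]
  r_p     = [-0.2035, 0.4486]
Written out:
  1.1839 phi_1 - 0.2035 phi_2 = -0.2035
  -0.2035 phi_1 + 1.1839 phi_2 = 0.4486
Solve by Cramer's rule:
  det = gamma(0)^2 - gamma(1)^2 = (1.1839)^2 - (-0.2035)^2 = 1.40161921 - 0.04141225 = 1.36020696
  phi_hat_1 = [gamma(1) gamma(0) - gamma(1) gamma(2)] / det = [(-0.2035)(1.1839) - (-0.2035)(0.4486)] / 1.36020696 = -0.14963355 / 1.36020696 = -0.11
  phi_hat_2 = [gamma(0) gamma(2) - gamma(1)^2] / det = [(1.1839)(0.4486) - (-0.2035)^2] / 1.36020696 = 0.48968529 / 1.36020696 = 0.36
So phi_hat = [-0.1100, 0.3600].
Therefore phi_hat_2 = 0.3600.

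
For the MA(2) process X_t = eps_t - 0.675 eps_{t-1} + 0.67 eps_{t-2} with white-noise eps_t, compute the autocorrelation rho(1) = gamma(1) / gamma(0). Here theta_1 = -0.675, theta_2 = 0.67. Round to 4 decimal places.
\rho(1) = -0.5919

For an MA(q) process with theta_0 = 1, the autocovariance is
  gamma(k) = sigma^2 * sum_{i=0..q-k} theta_i * theta_{i+k},
and rho(k) = gamma(k) / gamma(0). Sigma^2 cancels.
  numerator   = (1)*(-0.675) + (-0.675)*(0.67) = -1.12725.
  denominator = (1)^2 + (-0.675)^2 + (0.67)^2 = 1.904525.
  rho(1) = -1.12725 / 1.904525 = -0.5919.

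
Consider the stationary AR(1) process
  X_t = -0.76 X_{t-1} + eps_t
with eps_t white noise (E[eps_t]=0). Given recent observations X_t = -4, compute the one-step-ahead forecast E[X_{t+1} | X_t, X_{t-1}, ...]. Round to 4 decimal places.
E[X_{t+1} \mid \mathcal F_t] = 3.0400

For an AR(p) model X_t = c + sum_i phi_i X_{t-i} + eps_t, the
one-step-ahead conditional mean is
  E[X_{t+1} | X_t, ...] = c + sum_i phi_i X_{t+1-i}.
Substitute known values:
  E[X_{t+1} | ...] = (-0.76) * (-4)
                   = 3.0400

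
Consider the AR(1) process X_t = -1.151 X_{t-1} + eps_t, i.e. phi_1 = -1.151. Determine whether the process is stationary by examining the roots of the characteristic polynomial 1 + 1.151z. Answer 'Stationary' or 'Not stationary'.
\text{Not stationary}

The AR(p) characteristic polynomial is P(z) = 1 + 1.151z.
Stationarity requires all roots to lie outside the unit circle, i.e. |z| > 1 for every root.
This is linear in z: 1 + (1.151) z = 0  =>  z = -1/(1.151) = -0.86881,  |z| = 0.86881.
Moduli of all roots: 0.8688.
All moduli strictly greater than 1? No.
Verdict: Not stationary.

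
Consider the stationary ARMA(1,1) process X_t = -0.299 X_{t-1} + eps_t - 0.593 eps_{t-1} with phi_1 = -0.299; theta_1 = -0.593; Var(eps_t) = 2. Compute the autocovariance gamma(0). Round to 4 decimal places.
\gamma(0) = 3.7476

Multiply the model equation by X_{t-k} and take expectations. With theta_0 = psi_0 = 1 and psi_j the MA(infinity) weights, this gives
  gamma(k) - sum_i phi_i gamma(k-i) = c_k,
  c_k = sigma^2 * sum_{j=k..q} theta_j psi_{j-k}   (c_k = 0 for k > q),
using gamma(-m) = gamma(m).
psi-weights needed (psi_j = theta_j + sum_i phi_i psi_{j-i}):
  psi_1 = theta_1 + phi_1 = -0.593 + (-0.299) = -0.892
Right-hand sides:
  c_0 = sigma^2 (1 + theta_1 psi_1) = 2 * (1 + (-0.593)(-0.892)) = 2 * 1.528956 = 3.057912
  c_1 = sigma^2 theta_1 = 2 * (-0.593) = -1.186
  c_2 = 0
Equations for k = 0 and k = 1 (AR order 1):
  gamma(0) = phi_1 gamma(1) + c_0
  gamma(1) = phi_1 gamma(0) + c_1
Substituting the second into the first: gamma(0) (1 - phi_1^2) = c_0 + phi_1 c_1, so
  gamma(0) = (c_0 + phi_1 c_1) / (1 - phi_1^2) = (3.057912 + (-0.299)(-1.186)) / (1 - (-0.299)^2) = 3.412526 / 0.910599 = 3.747562.
Therefore gamma(0) = 3.7476 (to 4 decimal places).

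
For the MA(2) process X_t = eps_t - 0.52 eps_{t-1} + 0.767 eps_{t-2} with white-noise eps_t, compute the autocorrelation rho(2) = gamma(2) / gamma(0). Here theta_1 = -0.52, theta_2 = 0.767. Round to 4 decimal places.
\rho(2) = 0.4127

For an MA(q) process with theta_0 = 1, the autocovariance is
  gamma(k) = sigma^2 * sum_{i=0..q-k} theta_i * theta_{i+k},
and rho(k) = gamma(k) / gamma(0). Sigma^2 cancels.
  numerator   = (1)*(0.767) = 0.767.
  denominator = (1)^2 + (-0.52)^2 + (0.767)^2 = 1.858689.
  rho(2) = 0.767 / 1.858689 = 0.4127.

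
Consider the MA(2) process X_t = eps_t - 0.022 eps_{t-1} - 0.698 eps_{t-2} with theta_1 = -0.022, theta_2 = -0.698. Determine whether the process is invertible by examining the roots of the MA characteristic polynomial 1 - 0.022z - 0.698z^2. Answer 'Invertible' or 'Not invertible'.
\text{Invertible}

The MA(q) characteristic polynomial is P(z) = 1 - 0.022z - 0.698z^2.
Invertibility requires all roots to lie outside the unit circle, i.e. |z| > 1 for every root.
Set 1 + (-0.022) z + (-0.698) z^2 = 0, i.e. a z^2 + b z + c = 0 with a = -0.698, b = -0.022, c = 1.
Discriminant D = b^2 - 4ac = (-0.022)^2 - 4*(-0.698)*1 = 0.000484 - (-2.792) = 2.792484.
D >= 0, so the roots are real: z = (-b +/- sqrt(D)) / (2a) = (0.022 +/- 1.671073) / (-1.396).
  z_1 = (0.022 + 1.671073) / (-1.396) = -1.2128,   |z_1| = 1.2128.
  z_2 = (0.022 - 1.671073) / (-1.396) = 1.1813,   |z_2| = 1.1813.
Moduli of all roots: 1.2128, 1.1813.
All moduli strictly greater than 1? Yes.
Verdict: Invertible.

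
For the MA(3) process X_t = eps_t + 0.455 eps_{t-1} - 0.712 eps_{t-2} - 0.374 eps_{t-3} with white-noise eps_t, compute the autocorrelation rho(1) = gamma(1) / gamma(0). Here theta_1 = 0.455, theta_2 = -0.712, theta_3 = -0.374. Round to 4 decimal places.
\rho(1) = 0.2143

For an MA(q) process with theta_0 = 1, the autocovariance is
  gamma(k) = sigma^2 * sum_{i=0..q-k} theta_i * theta_{i+k},
and rho(k) = gamma(k) / gamma(0). Sigma^2 cancels.
  numerator   = (1)*(0.455) + (0.455)*(-0.712) + (-0.712)*(-0.374) = 0.397328.
  denominator = (1)^2 + (0.455)^2 + (-0.712)^2 + (-0.374)^2 = 1.853845.
  rho(1) = 0.397328 / 1.853845 = 0.2143.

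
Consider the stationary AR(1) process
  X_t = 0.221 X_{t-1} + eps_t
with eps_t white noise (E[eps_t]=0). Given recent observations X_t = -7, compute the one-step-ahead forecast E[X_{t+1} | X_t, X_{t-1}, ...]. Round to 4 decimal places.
E[X_{t+1} \mid \mathcal F_t] = -1.5470

For an AR(p) model X_t = c + sum_i phi_i X_{t-i} + eps_t, the
one-step-ahead conditional mean is
  E[X_{t+1} | X_t, ...] = c + sum_i phi_i X_{t+1-i}.
Substitute known values:
  E[X_{t+1} | ...] = (0.221) * (-7)
                   = -1.5470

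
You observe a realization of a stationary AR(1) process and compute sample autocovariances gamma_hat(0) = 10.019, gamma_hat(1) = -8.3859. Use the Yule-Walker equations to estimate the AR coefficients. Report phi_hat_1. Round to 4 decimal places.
\hat\phi_{1} = -0.8370

The Yule-Walker equations for an AR(p) process read, in matrix form,
  Gamma_p phi = r_p,   with   (Gamma_p)_{ij} = gamma(|i - j|),
                       (r_p)_i = gamma(i),   i,j = 1..p.
Substitute the sample gammas (Toeplitz matrix and right-hand side of size 1):
  Gamma_p = [[10.019]]
  r_p     = [-8.3859]
With p = 1 this is the single equation gamma(0) phi_1 = gamma(1):
  phi_hat_1 = gamma(1) / gamma(0) = -8.3859 / 10.019 = -0.8370.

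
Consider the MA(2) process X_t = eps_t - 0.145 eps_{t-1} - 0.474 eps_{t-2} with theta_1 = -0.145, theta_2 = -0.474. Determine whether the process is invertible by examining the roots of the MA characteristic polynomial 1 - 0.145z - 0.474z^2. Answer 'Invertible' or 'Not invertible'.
\text{Invertible}

The MA(q) characteristic polynomial is P(z) = 1 - 0.145z - 0.474z^2.
Invertibility requires all roots to lie outside the unit circle, i.e. |z| > 1 for every root.
Set 1 + (-0.145) z + (-0.474) z^2 = 0, i.e. a z^2 + b z + c = 0 with a = -0.474, b = -0.145, c = 1.
Discriminant D = b^2 - 4ac = (-0.145)^2 - 4*(-0.474)*1 = 0.021025 - (-1.896) = 1.917025.
D >= 0, so the roots are real: z = (-b +/- sqrt(D)) / (2a) = (0.145 +/- 1.384567) / (-0.948).
  z_1 = (0.145 + 1.384567) / (-0.948) = -1.6135,   |z_1| = 1.6135.
  z_2 = (0.145 - 1.384567) / (-0.948) = 1.3076,   |z_2| = 1.3076.
Moduli of all roots: 1.6135, 1.3076.
All moduli strictly greater than 1? Yes.
Verdict: Invertible.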